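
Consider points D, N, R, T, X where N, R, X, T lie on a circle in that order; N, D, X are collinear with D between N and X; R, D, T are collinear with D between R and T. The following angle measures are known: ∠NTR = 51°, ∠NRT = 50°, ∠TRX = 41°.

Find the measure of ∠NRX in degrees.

1. ∠NXT = 50°  [same arc NT]
2. ∠TNX = 41°  [same arc XT]
3. ∠NTX = 89°  [△NXT]
4. ∠NRX = 91°  [cyclic NRXT, opposite ∠R+∠T]

∠NRX = 91°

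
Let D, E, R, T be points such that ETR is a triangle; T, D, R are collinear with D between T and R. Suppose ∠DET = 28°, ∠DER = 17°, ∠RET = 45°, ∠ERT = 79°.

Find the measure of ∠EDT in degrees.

1. ∠ETR = 56°  [△ETR]
2. ∠DTE = 56°  [D on ray TR]
3. ∠EDT = 96°  [△ETD]

∠EDT = 96°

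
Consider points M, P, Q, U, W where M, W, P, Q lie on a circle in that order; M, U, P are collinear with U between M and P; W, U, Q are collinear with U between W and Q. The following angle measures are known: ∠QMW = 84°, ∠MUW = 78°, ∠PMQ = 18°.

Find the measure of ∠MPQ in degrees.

∠MPQ = 36°

1. ∠QPW = 96°  [cyclic MWPQ, opposite ∠M+∠P]
2. ∠PUQ = 78°  [vertical angles at U]
3. ∠PWQ = 18°  [same arc PQ]
4. ∠PQW = 66°  [△WPQ]
5. ∠MPQ = 36°  [△PUQ]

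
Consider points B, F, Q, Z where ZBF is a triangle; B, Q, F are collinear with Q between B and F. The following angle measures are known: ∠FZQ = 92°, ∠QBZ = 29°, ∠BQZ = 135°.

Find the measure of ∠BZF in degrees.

1. ∠FBZ = 29°  [Q on ray BF]
2. ∠FQZ = 45°  [linear pair at Q on BF]
3. ∠QFZ = 43°  [△ZQF]
4. ∠BFZ = 43°  [Q on ray FB]
5. ∠BZF = 108°  [△ZBF]

∠BZF = 108°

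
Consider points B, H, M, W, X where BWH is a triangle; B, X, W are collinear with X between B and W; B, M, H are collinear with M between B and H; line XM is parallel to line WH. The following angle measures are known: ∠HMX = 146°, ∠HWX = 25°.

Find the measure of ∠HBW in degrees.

∠HBW = 121°

1. ∠BMX = 34°  [linear pair at M on BH]
2. ∠BWH = 25°  [X on ray WB]
3. ∠BHW = 34°  [XM∥WH, corresponding at M]
4. ∠HBW = 121°  [△BWH]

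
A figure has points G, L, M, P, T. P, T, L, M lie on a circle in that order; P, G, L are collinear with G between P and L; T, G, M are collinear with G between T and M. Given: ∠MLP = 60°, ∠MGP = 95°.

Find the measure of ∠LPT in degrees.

1. ∠MTP = 60°  [same arc PM]
2. ∠LGT = 95°  [vertical angles at G]
3. ∠PGT = 85°  [linear pair at G on PL]
4. ∠LPT = 35°  [△PGT]

∠LPT = 35°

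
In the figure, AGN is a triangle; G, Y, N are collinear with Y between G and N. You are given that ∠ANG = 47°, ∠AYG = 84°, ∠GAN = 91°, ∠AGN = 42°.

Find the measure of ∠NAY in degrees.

∠NAY = 37°

1. ∠ANY = 47°  [Y on ray NG]
2. ∠AYN = 96°  [linear pair at Y on GN]
3. ∠NAY = 37°  [△AYN]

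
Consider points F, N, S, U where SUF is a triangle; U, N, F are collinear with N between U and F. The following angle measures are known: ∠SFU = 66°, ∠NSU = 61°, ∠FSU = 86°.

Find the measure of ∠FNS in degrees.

∠FNS = 89°

1. ∠FUS = 28°  [△SUF]
2. ∠NUS = 28°  [N on ray UF]
3. ∠SNU = 91°  [△SUN]
4. ∠FNS = 89°  [linear pair at N on UF]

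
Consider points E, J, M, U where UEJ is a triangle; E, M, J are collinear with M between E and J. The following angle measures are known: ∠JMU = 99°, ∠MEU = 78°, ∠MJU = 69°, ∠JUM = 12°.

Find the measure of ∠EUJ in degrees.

∠EUJ = 33°

1. ∠JEU = 78°  [M on ray EJ]
2. ∠EJU = 69°  [M on ray JE]
3. ∠EUJ = 33°  [△UEJ]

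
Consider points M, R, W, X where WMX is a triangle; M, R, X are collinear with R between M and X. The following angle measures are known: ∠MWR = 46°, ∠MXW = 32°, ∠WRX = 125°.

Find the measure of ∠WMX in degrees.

1. ∠MRW = 55°  [linear pair at R on MX]
2. ∠RMW = 79°  [△WMR]
3. ∠WMX = 79°  [R on ray MX]

∠WMX = 79°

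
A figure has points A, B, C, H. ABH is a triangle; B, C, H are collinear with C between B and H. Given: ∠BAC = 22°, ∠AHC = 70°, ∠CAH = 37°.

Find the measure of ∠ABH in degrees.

∠ABH = 51°

1. ∠ACH = 73°  [△ACH]
2. ∠ACB = 107°  [linear pair at C on BH]
3. ∠ABC = 51°  [△ABC]
4. ∠ABH = 51°  [C on ray BH]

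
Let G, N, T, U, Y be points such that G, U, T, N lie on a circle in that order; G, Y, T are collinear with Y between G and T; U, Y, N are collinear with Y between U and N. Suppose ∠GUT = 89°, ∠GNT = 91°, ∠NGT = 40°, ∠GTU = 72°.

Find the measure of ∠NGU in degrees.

1. ∠GTN = 49°  [△GTN]
2. ∠GNU = 72°  [same arc GU]
3. ∠GUN = 49°  [same arc GN]
4. ∠NGU = 59°  [△GUN]

∠NGU = 59°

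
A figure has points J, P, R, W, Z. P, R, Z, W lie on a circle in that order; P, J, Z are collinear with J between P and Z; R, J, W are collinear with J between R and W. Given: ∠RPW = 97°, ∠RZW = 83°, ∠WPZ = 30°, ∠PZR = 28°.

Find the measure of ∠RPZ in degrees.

∠RPZ = 67°

1. ∠WRZ = 30°  [same arc ZW]
2. ∠RWZ = 67°  [△RZW]
3. ∠RPZ = 67°  [same arc RZ]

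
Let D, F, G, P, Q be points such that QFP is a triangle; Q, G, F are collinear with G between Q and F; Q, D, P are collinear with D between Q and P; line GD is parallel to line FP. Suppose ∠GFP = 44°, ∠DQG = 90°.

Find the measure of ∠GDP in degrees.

1. ∠PFQ = 44°  [G on ray FQ]
2. ∠FQP = 90°  [G on QF, D on QP]
3. ∠FPQ = 46°  [△QFP]
4. ∠GDQ = 46°  [GD∥FP, corresponding at D]
5. ∠GDP = 134°  [linear pair at D on QP]

∠GDP = 134°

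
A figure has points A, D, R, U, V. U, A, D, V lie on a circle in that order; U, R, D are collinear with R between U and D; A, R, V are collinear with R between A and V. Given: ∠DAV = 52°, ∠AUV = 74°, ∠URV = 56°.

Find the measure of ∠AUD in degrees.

1. ∠ADV = 106°  [cyclic UADV, opposite ∠U+∠D]
2. ∠AVD = 22°  [△ADV]
3. ∠AUD = 22°  [same arc AD]

∠AUD = 22°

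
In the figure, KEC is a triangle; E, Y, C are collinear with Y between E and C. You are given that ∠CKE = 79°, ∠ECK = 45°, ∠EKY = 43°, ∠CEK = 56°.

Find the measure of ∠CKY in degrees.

1. ∠KCY = 45°  [Y on ray CE]
2. ∠KEY = 56°  [Y on ray EC]
3. ∠EYK = 81°  [△KEY]
4. ∠CYK = 99°  [linear pair at Y on EC]
5. ∠CKY = 36°  [△KYC]

∠CKY = 36°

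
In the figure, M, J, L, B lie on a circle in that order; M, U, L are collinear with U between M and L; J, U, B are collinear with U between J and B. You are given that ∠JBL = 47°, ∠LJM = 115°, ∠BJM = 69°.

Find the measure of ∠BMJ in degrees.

∠BMJ = 93°

1. ∠JML = 47°  [same arc JL]
2. ∠JLM = 18°  [△MJL]
3. ∠JBM = 18°  [same arc MJ]
4. ∠BMJ = 93°  [△MJB]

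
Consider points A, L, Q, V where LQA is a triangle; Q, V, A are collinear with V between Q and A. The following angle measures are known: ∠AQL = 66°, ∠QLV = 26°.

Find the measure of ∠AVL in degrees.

1. ∠LQV = 66°  [V on ray QA]
2. ∠LVQ = 88°  [△LQV]
3. ∠AVL = 92°  [linear pair at V on QA]

∠AVL = 92°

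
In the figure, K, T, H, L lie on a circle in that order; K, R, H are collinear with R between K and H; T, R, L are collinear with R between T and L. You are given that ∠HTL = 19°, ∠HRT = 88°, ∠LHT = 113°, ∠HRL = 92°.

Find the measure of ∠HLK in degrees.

1. ∠HKL = 19°  [same arc HL]
2. ∠HLT = 48°  [△THL]
3. ∠KHL = 40°  [△HRL]
4. ∠HLK = 121°  [△KHL]

∠HLK = 121°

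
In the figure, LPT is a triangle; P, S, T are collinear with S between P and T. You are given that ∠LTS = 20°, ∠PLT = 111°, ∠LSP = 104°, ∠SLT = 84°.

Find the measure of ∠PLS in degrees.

1. ∠LTP = 20°  [S on ray TP]
2. ∠LPT = 49°  [△LPT]
3. ∠LPS = 49°  [S on ray PT]
4. ∠PLS = 27°  [△LPS]

∠PLS = 27°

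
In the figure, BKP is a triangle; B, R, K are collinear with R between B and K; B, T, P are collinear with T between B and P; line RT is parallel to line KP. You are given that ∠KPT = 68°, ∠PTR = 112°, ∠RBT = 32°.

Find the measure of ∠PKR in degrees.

1. ∠BPK = 68°  [T on ray PB]
2. ∠KBP = 32°  [R on BK, T on BP]
3. ∠BKP = 80°  [△BKP]
4. ∠PKR = 80°  [R on ray KB]

∠PKR = 80°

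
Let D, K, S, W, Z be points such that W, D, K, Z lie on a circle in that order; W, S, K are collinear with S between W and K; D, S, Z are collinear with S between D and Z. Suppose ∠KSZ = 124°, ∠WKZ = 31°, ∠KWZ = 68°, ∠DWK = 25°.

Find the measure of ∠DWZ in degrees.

1. ∠WSZ = 56°  [linear pair at S on WK]
2. ∠WDZ = 31°  [same arc WZ]
3. ∠DZW = 56°  [△WSZ]
4. ∠DWZ = 93°  [△WDZ]

∠DWZ = 93°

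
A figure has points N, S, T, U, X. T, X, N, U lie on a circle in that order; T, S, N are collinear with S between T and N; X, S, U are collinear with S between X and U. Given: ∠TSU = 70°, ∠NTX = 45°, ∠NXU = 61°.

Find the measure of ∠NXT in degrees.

∠NXT = 86°

1. ∠NSX = 70°  [vertical angles at S]
2. ∠TNX = 49°  [△XSN]
3. ∠NXT = 86°  [△TXN]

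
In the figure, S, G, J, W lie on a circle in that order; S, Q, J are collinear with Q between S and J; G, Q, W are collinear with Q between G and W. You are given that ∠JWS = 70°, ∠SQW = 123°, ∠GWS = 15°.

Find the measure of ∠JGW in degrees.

∠JGW = 42°

1. ∠GQJ = 123°  [vertical angles at Q]
2. ∠GJS = 15°  [same arc SG]
3. ∠JGW = 42°  [△GQJ]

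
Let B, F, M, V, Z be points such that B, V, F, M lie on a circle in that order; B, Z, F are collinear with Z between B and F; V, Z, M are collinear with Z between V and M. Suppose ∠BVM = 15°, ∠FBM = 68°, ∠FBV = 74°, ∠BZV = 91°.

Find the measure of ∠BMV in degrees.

∠BMV = 23°

1. ∠FVM = 68°  [same arc FM]
2. ∠FZV = 89°  [linear pair at Z on BF]
3. ∠BFV = 23°  [△VZF]
4. ∠BMV = 23°  [same arc BV]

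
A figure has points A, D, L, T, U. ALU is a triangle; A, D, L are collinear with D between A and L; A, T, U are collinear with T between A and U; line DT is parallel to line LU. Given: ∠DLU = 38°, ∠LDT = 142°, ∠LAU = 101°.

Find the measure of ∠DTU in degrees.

1. ∠ADT = 38°  [linear pair at D on AL]
2. ∠DAT = 101°  [D on AL, T on AU]
3. ∠ATD = 41°  [△ADT]
4. ∠DTU = 139°  [linear pair at T on AU]

∠DTU = 139°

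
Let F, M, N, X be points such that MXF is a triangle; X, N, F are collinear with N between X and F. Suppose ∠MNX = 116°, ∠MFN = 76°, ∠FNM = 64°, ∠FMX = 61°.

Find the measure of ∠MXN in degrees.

∠MXN = 43°

1. ∠MFX = 76°  [N on ray FX]
2. ∠FXM = 43°  [△MXF]
3. ∠MXN = 43°  [N on ray XF]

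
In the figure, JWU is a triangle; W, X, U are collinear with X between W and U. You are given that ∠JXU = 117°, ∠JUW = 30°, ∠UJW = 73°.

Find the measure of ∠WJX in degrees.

1. ∠JXW = 63°  [linear pair at X on WU]
2. ∠JWU = 77°  [△JWU]
3. ∠JWX = 77°  [X on ray WU]
4. ∠WJX = 40°  [△JWX]

∠WJX = 40°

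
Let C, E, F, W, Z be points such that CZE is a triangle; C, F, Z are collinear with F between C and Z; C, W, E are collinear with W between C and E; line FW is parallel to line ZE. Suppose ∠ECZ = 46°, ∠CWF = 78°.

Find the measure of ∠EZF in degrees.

1. ∠FCW = 46°  [F on CZ, W on CE]
2. ∠CFW = 56°  [△CFW]
3. ∠WFZ = 124°  [linear pair at F on CZ]
4. ∠EZF = 56°  [FW∥ZE, co-interior at Z–F]

∠EZF = 56°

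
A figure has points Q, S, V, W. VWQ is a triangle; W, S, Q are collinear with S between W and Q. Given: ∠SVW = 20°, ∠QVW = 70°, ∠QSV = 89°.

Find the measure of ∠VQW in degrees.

∠VQW = 41°

1. ∠VSW = 91°  [linear pair at S on WQ]
2. ∠SWV = 69°  [△VWS]
3. ∠QWV = 69°  [S on ray WQ]
4. ∠VQW = 41°  [△VWQ]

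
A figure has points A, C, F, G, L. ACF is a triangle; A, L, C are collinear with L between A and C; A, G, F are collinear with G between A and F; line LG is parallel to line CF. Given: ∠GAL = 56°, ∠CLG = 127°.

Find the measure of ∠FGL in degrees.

∠FGL = 109°

1. ∠ALG = 53°  [linear pair at L on AC]
2. ∠AGL = 71°  [△ALG]
3. ∠FGL = 109°  [linear pair at G on AF]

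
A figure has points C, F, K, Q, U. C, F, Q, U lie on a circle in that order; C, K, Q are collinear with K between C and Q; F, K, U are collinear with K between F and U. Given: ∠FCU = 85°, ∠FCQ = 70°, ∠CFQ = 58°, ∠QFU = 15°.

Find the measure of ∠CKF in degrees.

1. ∠CQF = 52°  [△CFQ]
2. ∠FKQ = 113°  [△FKQ]
3. ∠CKF = 67°  [linear pair at K on CQ]

∠CKF = 67°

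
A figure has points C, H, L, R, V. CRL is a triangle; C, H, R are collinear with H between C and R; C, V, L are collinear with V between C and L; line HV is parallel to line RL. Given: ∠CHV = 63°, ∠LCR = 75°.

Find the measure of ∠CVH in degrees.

∠CVH = 42°

1. ∠CRL = 63°  [HV∥RL, corresponding at H]
2. ∠CLR = 42°  [△CRL]
3. ∠CVH = 42°  [HV∥RL, corresponding at V]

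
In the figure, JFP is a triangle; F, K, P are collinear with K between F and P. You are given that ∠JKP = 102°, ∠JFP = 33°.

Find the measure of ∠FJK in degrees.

1. ∠FKJ = 78°  [linear pair at K on FP]
2. ∠JFK = 33°  [K on ray FP]
3. ∠FJK = 69°  [△JFK]

∠FJK = 69°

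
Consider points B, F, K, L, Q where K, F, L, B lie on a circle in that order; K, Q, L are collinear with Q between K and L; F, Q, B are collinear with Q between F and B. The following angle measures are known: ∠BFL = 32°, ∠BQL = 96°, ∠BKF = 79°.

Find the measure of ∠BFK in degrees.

∠BFK = 37°

1. ∠BKL = 32°  [same arc LB]
2. ∠BQK = 84°  [linear pair at Q on KL]
3. ∠FBK = 64°  [△KQB]
4. ∠BFK = 37°  [△KFB]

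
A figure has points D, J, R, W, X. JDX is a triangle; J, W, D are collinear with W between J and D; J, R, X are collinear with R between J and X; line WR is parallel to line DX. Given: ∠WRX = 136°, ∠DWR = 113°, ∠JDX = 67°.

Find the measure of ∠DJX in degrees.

∠DJX = 69°

1. ∠JRW = 44°  [linear pair at R on JX]
2. ∠JWR = 67°  [linear pair at W on JD]
3. ∠RJW = 69°  [△JWR]
4. ∠DJX = 69°  [W on JD, R on JX]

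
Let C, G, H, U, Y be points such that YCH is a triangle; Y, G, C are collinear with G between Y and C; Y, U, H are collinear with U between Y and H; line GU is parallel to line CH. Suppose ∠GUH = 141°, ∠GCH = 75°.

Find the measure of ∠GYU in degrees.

∠GYU = 66°

1. ∠GUY = 39°  [linear pair at U on YH]
2. ∠HCY = 75°  [G on ray CY]
3. ∠CHY = 39°  [GU∥CH, corresponding at U]
4. ∠CYH = 66°  [△YCH]
5. ∠GYU = 66°  [G on YC, U on YH]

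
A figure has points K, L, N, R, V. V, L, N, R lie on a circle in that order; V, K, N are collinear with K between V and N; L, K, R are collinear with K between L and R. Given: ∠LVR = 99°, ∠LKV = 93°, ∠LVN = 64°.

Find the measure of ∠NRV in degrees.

∠NRV = 122°

1. ∠LNR = 81°  [cyclic VLNR, opposite ∠V+∠N]
2. ∠NKR = 93°  [vertical angles at K]
3. ∠LRN = 64°  [same arc LN]
4. ∠NLR = 35°  [△LNR]
5. ∠RNV = 23°  [△NKR]
6. ∠NVR = 35°  [same arc NR]
7. ∠NRV = 122°  [△VNR]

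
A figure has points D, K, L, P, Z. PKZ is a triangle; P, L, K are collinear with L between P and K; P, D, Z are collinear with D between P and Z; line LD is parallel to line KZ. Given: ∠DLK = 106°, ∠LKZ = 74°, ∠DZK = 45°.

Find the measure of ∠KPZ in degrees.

1. ∠PKZ = 74°  [L on ray KP]
2. ∠KZP = 45°  [D on ray ZP]
3. ∠KPZ = 61°  [△PKZ]

∠KPZ = 61°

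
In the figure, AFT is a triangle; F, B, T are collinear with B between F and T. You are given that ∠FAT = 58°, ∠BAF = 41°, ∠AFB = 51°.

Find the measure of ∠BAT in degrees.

∠BAT = 17°

1. ∠ABF = 88°  [△AFB]
2. ∠AFT = 51°  [B on ray FT]
3. ∠ABT = 92°  [linear pair at B on FT]
4. ∠ATF = 71°  [△AFT]
5. ∠ATB = 71°  [B on ray TF]
6. ∠BAT = 17°  [△ABT]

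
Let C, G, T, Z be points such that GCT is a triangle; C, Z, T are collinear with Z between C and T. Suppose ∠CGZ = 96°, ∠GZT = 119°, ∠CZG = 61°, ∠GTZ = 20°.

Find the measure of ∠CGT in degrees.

∠CGT = 137°

1. ∠GCZ = 23°  [△GCZ]
2. ∠CTG = 20°  [Z on ray TC]
3. ∠GCT = 23°  [Z on ray CT]
4. ∠CGT = 137°  [△GCT]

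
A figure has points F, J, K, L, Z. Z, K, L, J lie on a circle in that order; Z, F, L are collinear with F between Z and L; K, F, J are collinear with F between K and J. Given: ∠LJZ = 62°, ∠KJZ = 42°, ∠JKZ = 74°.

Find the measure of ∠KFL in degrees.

∠KFL = 94°

1. ∠LKZ = 118°  [cyclic ZKLJ, opposite ∠K+∠J]
2. ∠KLZ = 42°  [same arc ZK]
3. ∠KZL = 20°  [△ZKL]
4. ∠KFZ = 86°  [△ZFK]
5. ∠KFL = 94°  [linear pair at F on ZL]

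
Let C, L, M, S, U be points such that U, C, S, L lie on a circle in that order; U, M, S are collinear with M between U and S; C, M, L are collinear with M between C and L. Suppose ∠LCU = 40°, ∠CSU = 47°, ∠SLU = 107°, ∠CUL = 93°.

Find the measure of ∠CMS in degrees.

∠CMS = 100°

1. ∠LSU = 40°  [same arc UL]
2. ∠CLU = 47°  [△UCL]
3. ∠LUS = 33°  [△USL]
4. ∠LMU = 100°  [△UML]
5. ∠CMS = 100°  [vertical angles at M]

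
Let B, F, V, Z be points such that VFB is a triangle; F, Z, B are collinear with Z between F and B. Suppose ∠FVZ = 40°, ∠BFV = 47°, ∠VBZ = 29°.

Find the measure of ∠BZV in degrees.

1. ∠VFZ = 47°  [Z on ray FB]
2. ∠FZV = 93°  [△VFZ]
3. ∠BZV = 87°  [linear pair at Z on FB]

∠BZV = 87°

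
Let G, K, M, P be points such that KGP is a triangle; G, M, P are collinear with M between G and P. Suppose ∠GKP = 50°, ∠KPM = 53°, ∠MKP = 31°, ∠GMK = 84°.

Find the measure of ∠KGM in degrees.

∠KGM = 77°

1. ∠GPK = 53°  [M on ray PG]
2. ∠KGP = 77°  [△KGP]
3. ∠KGM = 77°  [M on ray GP]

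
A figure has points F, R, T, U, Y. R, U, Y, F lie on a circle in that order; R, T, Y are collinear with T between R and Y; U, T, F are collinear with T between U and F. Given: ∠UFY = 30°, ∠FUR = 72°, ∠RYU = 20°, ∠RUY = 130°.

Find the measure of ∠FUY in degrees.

∠FUY = 58°

1. ∠FYR = 72°  [same arc RF]
2. ∠RFY = 50°  [cyclic RUYF, opposite ∠U+∠F]
3. ∠FRY = 58°  [△RYF]
4. ∠FUY = 58°  [same arc YF]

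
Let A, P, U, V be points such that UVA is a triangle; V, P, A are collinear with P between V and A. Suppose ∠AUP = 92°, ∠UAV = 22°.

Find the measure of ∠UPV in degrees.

∠UPV = 114°

1. ∠PAU = 22°  [P on ray AV]
2. ∠APU = 66°  [△UPA]
3. ∠UPV = 114°  [linear pair at P on VA]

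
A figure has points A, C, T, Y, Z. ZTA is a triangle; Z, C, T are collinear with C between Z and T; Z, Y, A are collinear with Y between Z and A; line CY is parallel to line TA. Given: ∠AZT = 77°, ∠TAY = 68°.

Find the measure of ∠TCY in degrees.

∠TCY = 145°

1. ∠TAZ = 68°  [Y on ray AZ]
2. ∠ATZ = 35°  [△ZTA]
3. ∠YCZ = 35°  [CY∥TA, corresponding at C]
4. ∠TCY = 145°  [linear pair at C on ZT]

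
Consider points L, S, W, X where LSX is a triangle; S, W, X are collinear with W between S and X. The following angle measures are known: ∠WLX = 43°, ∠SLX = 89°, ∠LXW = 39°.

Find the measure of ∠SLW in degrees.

∠SLW = 46°

1. ∠LWX = 98°  [△LWX]
2. ∠LXS = 39°  [W on ray XS]
3. ∠LWS = 82°  [linear pair at W on SX]
4. ∠LSX = 52°  [△LSX]
5. ∠LSW = 52°  [W on ray SX]
6. ∠SLW = 46°  [△LSW]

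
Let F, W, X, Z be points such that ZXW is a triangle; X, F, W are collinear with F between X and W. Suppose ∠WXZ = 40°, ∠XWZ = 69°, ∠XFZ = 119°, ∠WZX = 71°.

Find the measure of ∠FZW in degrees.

∠FZW = 50°

1. ∠FWZ = 69°  [F on ray WX]
2. ∠WFZ = 61°  [linear pair at F on XW]
3. ∠FZW = 50°  [△ZFW]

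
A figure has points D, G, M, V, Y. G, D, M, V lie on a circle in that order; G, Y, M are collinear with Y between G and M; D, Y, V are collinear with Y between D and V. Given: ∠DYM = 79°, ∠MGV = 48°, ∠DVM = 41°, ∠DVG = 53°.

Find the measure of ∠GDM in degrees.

1. ∠DGM = 41°  [same arc DM]
2. ∠DMG = 53°  [same arc GD]
3. ∠GDM = 86°  [△GDM]

∠GDM = 86°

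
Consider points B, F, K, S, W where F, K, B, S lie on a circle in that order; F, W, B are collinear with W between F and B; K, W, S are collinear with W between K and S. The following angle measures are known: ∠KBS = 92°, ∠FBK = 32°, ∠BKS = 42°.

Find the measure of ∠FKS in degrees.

∠FKS = 60°

1. ∠KFS = 88°  [cyclic FKBS, opposite ∠F+∠B]
2. ∠FSK = 32°  [same arc FK]
3. ∠FKS = 60°  [△FKS]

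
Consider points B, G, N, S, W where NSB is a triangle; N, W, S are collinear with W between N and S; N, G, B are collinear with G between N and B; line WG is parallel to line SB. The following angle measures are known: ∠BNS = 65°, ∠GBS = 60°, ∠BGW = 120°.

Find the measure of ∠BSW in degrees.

1. ∠NBS = 60°  [G on ray BN]
2. ∠BSN = 55°  [△NSB]
3. ∠BSW = 55°  [W on ray SN]

∠BSW = 55°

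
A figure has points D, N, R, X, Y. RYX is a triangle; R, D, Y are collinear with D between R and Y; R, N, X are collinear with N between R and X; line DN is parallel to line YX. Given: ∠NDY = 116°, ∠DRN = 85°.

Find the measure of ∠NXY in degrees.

∠NXY = 31°

1. ∠NDR = 64°  [linear pair at D on RY]
2. ∠DNR = 31°  [△RDN]
3. ∠DNX = 149°  [linear pair at N on RX]
4. ∠NXY = 31°  [DN∥YX, co-interior at X–N]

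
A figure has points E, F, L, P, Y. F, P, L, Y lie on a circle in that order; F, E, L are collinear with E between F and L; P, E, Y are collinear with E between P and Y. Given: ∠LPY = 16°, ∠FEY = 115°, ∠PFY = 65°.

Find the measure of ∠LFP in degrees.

1. ∠LFY = 16°  [same arc LY]
2. ∠LEP = 115°  [vertical angles at E]
3. ∠FYP = 49°  [△FEY]
4. ∠FPY = 66°  [△FPY]
5. ∠FEP = 65°  [linear pair at E on FL]
6. ∠LFP = 49°  [△FEP]

∠LFP = 49°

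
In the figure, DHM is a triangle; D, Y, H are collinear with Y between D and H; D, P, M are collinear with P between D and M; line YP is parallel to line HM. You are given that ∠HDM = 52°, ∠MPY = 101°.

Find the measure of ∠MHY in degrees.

∠MHY = 49°

1. ∠PDY = 52°  [Y on DH, P on DM]
2. ∠DPY = 79°  [linear pair at P on DM]
3. ∠DYP = 49°  [△DYP]
4. ∠HYP = 131°  [linear pair at Y on DH]
5. ∠MHY = 49°  [YP∥HM, co-interior at H–Y]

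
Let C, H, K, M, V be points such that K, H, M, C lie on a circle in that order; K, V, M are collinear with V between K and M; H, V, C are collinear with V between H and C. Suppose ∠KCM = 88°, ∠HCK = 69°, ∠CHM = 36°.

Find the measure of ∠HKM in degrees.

∠HKM = 19°

1. ∠KHM = 92°  [cyclic KHMC, opposite ∠H+∠C]
2. ∠HMK = 69°  [same arc KH]
3. ∠HKM = 19°  [△KHM]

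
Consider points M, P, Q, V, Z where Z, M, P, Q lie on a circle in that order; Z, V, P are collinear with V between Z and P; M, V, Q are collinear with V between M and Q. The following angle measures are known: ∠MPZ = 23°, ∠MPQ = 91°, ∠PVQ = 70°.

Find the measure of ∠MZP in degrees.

1. ∠MQZ = 23°  [same arc ZM]
2. ∠MZQ = 89°  [cyclic ZMPQ, opposite ∠Z+∠P]
3. ∠MVZ = 70°  [vertical angles at V]
4. ∠QMZ = 68°  [△ZMQ]
5. ∠MZP = 42°  [△ZVM]

∠MZP = 42°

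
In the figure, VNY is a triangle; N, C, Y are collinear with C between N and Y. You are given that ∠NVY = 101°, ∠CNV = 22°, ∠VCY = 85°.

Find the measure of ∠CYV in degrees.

1. ∠VNY = 22°  [C on ray NY]
2. ∠NYV = 57°  [△VNY]
3. ∠CYV = 57°  [C on ray YN]

∠CYV = 57°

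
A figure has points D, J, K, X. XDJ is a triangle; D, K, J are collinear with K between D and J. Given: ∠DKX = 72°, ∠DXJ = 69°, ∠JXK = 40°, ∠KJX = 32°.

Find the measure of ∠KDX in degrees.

∠KDX = 79°

1. ∠DJX = 32°  [K on ray JD]
2. ∠JDX = 79°  [△XDJ]
3. ∠KDX = 79°  [K on ray DJ]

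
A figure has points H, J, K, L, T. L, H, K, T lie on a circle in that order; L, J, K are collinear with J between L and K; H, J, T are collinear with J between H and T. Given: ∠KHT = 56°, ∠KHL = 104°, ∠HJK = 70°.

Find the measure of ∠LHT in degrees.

1. ∠HKL = 54°  [△HJK]
2. ∠HLK = 22°  [△LHK]
3. ∠HJL = 110°  [linear pair at J on LK]
4. ∠LHT = 48°  [△LJH]

∠LHT = 48°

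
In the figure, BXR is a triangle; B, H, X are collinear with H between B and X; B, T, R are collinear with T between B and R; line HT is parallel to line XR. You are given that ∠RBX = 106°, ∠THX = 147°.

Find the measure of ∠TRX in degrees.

1. ∠HBT = 106°  [H on BX, T on BR]
2. ∠BHT = 33°  [linear pair at H on BX]
3. ∠BTH = 41°  [△BHT]
4. ∠HTR = 139°  [linear pair at T on BR]
5. ∠TRX = 41°  [HT∥XR, co-interior at R–T]

∠TRX = 41°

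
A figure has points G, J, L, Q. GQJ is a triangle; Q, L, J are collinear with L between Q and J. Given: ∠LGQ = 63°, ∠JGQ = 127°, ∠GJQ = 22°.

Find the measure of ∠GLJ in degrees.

∠GLJ = 94°

1. ∠GQJ = 31°  [△GQJ]
2. ∠GQL = 31°  [L on ray QJ]
3. ∠GLQ = 86°  [△GQL]
4. ∠GLJ = 94°  [linear pair at L on QJ]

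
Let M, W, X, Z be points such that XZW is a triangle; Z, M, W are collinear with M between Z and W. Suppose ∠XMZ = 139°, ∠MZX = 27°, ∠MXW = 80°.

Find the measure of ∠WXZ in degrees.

∠WXZ = 94°

1. ∠WMX = 41°  [linear pair at M on ZW]
2. ∠WZX = 27°  [M on ray ZW]
3. ∠MWX = 59°  [△XMW]
4. ∠XWZ = 59°  [M on ray WZ]
5. ∠WXZ = 94°  [△XZW]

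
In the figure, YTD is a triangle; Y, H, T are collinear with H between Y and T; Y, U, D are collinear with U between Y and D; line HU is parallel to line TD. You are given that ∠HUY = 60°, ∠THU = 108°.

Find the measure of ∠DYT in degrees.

∠DYT = 48°

1. ∠UHY = 72°  [linear pair at H on YT]
2. ∠HYU = 48°  [△YHU]
3. ∠DYT = 48°  [H on YT, U on YD]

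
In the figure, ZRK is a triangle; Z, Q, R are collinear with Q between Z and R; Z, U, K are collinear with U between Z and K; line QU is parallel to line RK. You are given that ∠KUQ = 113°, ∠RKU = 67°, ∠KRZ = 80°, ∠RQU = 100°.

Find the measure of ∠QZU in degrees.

∠QZU = 33°

1. ∠QUZ = 67°  [linear pair at U on ZK]
2. ∠UQZ = 80°  [QU∥RK, corresponding at Q]
3. ∠QZU = 33°  [△ZQU]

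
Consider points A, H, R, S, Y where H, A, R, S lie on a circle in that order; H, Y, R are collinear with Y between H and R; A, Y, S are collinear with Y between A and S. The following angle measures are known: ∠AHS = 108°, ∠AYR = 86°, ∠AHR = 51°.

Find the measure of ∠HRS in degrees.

∠HRS = 35°

1. ∠HYS = 86°  [vertical angles at Y]
2. ∠ASR = 51°  [same arc AR]
3. ∠RYS = 94°  [linear pair at Y on HR]
4. ∠HRS = 35°  [△RYS]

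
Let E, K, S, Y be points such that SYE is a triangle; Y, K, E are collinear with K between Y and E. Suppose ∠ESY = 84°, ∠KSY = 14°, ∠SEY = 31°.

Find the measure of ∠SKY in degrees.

1. ∠EYS = 65°  [△SYE]
2. ∠KYS = 65°  [K on ray YE]
3. ∠SKY = 101°  [△SYK]

∠SKY = 101°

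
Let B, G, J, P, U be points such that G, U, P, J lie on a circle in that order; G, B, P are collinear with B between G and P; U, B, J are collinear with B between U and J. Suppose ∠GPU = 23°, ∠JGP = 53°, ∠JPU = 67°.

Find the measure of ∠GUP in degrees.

∠GUP = 97°

1. ∠JUP = 53°  [same arc PJ]
2. ∠PJU = 60°  [△UPJ]
3. ∠PGU = 60°  [same arc UP]
4. ∠GUP = 97°  [△GUP]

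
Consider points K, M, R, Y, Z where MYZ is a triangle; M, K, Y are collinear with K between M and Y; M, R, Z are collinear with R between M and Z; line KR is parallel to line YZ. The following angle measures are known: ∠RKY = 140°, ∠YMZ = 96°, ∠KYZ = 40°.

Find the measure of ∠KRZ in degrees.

∠KRZ = 136°

1. ∠MKR = 40°  [linear pair at K on MY]
2. ∠KMR = 96°  [K on MY, R on MZ]
3. ∠KRM = 44°  [△MKR]
4. ∠KRZ = 136°  [linear pair at R on MZ]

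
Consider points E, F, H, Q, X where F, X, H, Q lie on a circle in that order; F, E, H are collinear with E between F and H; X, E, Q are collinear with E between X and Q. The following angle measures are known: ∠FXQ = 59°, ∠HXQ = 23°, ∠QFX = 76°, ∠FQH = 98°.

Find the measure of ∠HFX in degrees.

∠HFX = 53°

1. ∠FQX = 45°  [△FXQ]
2. ∠FXH = 82°  [cyclic FXHQ, opposite ∠X+∠Q]
3. ∠FHX = 45°  [same arc FX]
4. ∠HFX = 53°  [△FXH]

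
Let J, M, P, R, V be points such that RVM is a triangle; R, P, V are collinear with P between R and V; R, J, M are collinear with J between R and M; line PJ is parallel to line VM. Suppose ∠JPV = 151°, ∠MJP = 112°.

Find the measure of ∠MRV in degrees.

∠MRV = 83°

1. ∠JPR = 29°  [linear pair at P on RV]
2. ∠PJR = 68°  [linear pair at J on RM]
3. ∠JRP = 83°  [△RPJ]
4. ∠MRV = 83°  [P on RV, J on RM]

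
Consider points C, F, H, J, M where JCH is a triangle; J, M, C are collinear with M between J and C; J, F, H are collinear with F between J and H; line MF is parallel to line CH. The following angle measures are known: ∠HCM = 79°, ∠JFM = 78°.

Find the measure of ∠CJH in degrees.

∠CJH = 23°

1. ∠HCJ = 79°  [M on ray CJ]
2. ∠CHJ = 78°  [MF∥CH, corresponding at F]
3. ∠CJH = 23°  [△JCH]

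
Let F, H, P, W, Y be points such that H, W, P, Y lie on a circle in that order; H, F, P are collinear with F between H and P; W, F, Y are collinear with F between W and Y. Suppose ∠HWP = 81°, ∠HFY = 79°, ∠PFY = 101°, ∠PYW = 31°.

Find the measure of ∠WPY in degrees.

1. ∠HYP = 99°  [cyclic HWPY, opposite ∠W+∠Y]
2. ∠HPY = 48°  [△PFY]
3. ∠PHY = 33°  [△HPY]
4. ∠PWY = 33°  [same arc PY]
5. ∠WPY = 116°  [△WPY]

∠WPY = 116°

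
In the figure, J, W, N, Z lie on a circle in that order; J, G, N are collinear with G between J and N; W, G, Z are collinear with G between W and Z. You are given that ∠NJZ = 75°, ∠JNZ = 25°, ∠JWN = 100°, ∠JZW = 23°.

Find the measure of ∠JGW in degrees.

∠JGW = 98°

1. ∠NWZ = 75°  [same arc NZ]
2. ∠JNW = 23°  [same arc JW]
3. ∠NGW = 82°  [△WGN]
4. ∠JGW = 98°  [linear pair at G on JN]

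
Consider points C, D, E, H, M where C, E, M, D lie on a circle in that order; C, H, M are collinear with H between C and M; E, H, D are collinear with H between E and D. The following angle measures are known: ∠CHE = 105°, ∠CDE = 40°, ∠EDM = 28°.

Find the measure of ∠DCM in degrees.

∠DCM = 65°

1. ∠DHM = 105°  [vertical angles at H]
2. ∠CHD = 75°  [linear pair at H on CM]
3. ∠DCM = 65°  [△CHD]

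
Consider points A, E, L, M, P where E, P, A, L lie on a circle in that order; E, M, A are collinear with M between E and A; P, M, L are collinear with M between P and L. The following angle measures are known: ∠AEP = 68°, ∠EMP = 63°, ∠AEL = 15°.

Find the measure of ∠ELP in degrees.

1. ∠AML = 63°  [vertical angles at M]
2. ∠EML = 117°  [linear pair at M on EA]
3. ∠ELP = 48°  [△EML]

∠ELP = 48°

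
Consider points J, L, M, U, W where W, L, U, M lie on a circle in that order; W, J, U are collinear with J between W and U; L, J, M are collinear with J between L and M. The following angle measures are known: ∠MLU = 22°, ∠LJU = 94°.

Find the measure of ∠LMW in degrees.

∠LMW = 64°

1. ∠MWU = 22°  [same arc UM]
2. ∠MJW = 94°  [vertical angles at J]
3. ∠LMW = 64°  [△WJM]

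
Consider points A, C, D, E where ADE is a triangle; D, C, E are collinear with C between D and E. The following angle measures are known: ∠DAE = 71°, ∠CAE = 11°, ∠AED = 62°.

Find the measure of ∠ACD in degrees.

1. ∠AEC = 62°  [C on ray ED]
2. ∠ACE = 107°  [△ACE]
3. ∠ACD = 73°  [linear pair at C on DE]

∠ACD = 73°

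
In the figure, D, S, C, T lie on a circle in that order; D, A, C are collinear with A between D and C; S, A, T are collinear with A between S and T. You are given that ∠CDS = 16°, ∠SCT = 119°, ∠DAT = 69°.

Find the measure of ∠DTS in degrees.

∠DTS = 66°

1. ∠CTS = 16°  [same arc SC]
2. ∠CST = 45°  [△SCT]
3. ∠CDT = 45°  [same arc CT]
4. ∠DTS = 66°  [△DAT]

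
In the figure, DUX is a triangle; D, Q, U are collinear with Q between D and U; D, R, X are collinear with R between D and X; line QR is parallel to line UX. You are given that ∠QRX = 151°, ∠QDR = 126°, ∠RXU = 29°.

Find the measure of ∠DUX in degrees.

1. ∠DRQ = 29°  [linear pair at R on DX]
2. ∠DQR = 25°  [△DQR]
3. ∠DUX = 25°  [QR∥UX, corresponding at Q]

∠DUX = 25°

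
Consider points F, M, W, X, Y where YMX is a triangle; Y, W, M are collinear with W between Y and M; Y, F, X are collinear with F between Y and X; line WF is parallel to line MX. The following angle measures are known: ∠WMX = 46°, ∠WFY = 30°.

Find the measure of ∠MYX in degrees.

1. ∠XMY = 46°  [W on ray MY]
2. ∠MXY = 30°  [WF∥MX, corresponding at F]
3. ∠MYX = 104°  [△YMX]

∠MYX = 104°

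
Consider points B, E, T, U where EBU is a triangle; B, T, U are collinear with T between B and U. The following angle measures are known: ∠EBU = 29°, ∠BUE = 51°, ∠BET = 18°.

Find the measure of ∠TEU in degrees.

∠TEU = 82°

1. ∠EBT = 29°  [T on ray BU]
2. ∠EUT = 51°  [T on ray UB]
3. ∠BTE = 133°  [△EBT]
4. ∠ETU = 47°  [linear pair at T on BU]
5. ∠TEU = 82°  [△ETU]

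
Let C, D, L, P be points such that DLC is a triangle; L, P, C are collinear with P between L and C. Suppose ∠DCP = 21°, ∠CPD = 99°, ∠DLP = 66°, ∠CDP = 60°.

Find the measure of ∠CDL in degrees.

1. ∠DCL = 21°  [P on ray CL]
2. ∠CLD = 66°  [P on ray LC]
3. ∠CDL = 93°  [△DLC]

∠CDL = 93°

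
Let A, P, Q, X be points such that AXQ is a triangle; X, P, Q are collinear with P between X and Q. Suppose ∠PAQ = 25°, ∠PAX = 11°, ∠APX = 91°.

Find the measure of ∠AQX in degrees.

∠AQX = 66°

1. ∠APQ = 89°  [linear pair at P on XQ]
2. ∠AQP = 66°  [△APQ]
3. ∠AQX = 66°  [P on ray QX]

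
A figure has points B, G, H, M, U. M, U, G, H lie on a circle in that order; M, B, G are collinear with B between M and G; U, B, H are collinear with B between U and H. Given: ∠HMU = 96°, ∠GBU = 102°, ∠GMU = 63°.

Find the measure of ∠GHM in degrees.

1. ∠HGU = 84°  [cyclic MUGH, opposite ∠M+∠G]
2. ∠HBM = 102°  [vertical angles at B]
3. ∠GHU = 63°  [same arc UG]
4. ∠GUH = 33°  [△UGH]
5. ∠GBH = 78°  [linear pair at B on MG]
6. ∠HGM = 39°  [△GBH]
7. ∠GMH = 33°  [same arc GH]
8. ∠GHM = 108°  [△MGH]

∠GHM = 108°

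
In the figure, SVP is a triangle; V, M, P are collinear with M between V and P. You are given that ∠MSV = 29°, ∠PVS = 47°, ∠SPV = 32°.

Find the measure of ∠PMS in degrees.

∠PMS = 76°

1. ∠MVS = 47°  [M on ray VP]
2. ∠SMV = 104°  [△SVM]
3. ∠PMS = 76°  [linear pair at M on VP]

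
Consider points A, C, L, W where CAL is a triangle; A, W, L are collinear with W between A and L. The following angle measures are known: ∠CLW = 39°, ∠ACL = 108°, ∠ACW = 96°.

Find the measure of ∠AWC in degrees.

1. ∠ALC = 39°  [W on ray LA]
2. ∠CAL = 33°  [△CAL]
3. ∠CAW = 33°  [W on ray AL]
4. ∠AWC = 51°  [△CAW]

∠AWC = 51°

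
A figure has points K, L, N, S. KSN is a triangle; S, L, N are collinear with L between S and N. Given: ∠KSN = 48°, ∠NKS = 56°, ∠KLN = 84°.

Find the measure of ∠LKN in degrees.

1. ∠KNS = 76°  [△KSN]
2. ∠KNL = 76°  [L on ray NS]
3. ∠LKN = 20°  [△KLN]

∠LKN = 20°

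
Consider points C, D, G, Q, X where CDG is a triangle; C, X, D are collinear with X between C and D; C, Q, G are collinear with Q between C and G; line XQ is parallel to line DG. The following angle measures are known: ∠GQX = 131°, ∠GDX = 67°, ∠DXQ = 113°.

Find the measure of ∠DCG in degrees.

∠DCG = 64°

1. ∠CQX = 49°  [linear pair at Q on CG]
2. ∠CDG = 67°  [X on ray DC]
3. ∠CGD = 49°  [XQ∥DG, corresponding at Q]
4. ∠DCG = 64°  [△CDG]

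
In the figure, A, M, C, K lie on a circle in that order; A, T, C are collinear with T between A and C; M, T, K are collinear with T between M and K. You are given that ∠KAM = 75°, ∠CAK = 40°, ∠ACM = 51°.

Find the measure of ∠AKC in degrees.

1. ∠AKM = 51°  [same arc AM]
2. ∠AMK = 54°  [△AMK]
3. ∠ACK = 54°  [same arc AK]
4. ∠AKC = 86°  [△ACK]

∠AKC = 86°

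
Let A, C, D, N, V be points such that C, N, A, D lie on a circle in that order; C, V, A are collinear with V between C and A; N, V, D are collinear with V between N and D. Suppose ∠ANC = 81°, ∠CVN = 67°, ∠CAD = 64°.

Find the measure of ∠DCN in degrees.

1. ∠ADC = 99°  [cyclic CNAD, opposite ∠N+∠D]
2. ∠AVD = 67°  [vertical angles at V]
3. ∠CND = 64°  [same arc CD]
4. ∠ACD = 17°  [△CAD]
5. ∠CVD = 113°  [linear pair at V on CA]
6. ∠CDN = 50°  [△CVD]
7. ∠DCN = 66°  [△CND]

∠DCN = 66°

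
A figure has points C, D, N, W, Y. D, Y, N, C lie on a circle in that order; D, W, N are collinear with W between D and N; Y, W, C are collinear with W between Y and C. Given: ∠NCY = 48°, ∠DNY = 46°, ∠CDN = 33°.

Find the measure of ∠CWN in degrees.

∠CWN = 79°

1. ∠DCY = 46°  [same arc DY]
2. ∠CWD = 101°  [△DWC]
3. ∠CWN = 79°  [linear pair at W on DN]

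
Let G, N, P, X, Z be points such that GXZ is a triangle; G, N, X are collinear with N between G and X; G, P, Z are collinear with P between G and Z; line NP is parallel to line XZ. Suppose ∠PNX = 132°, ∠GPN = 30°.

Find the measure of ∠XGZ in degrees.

1. ∠GNP = 48°  [linear pair at N on GX]
2. ∠NGP = 102°  [△GNP]
3. ∠XGZ = 102°  [N on GX, P on GZ]

∠XGZ = 102°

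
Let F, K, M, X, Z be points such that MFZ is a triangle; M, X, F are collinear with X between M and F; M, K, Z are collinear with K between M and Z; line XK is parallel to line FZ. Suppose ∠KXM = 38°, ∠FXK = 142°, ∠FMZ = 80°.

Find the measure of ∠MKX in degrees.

∠MKX = 62°

1. ∠MFZ = 38°  [XK∥FZ, corresponding at X]
2. ∠FZM = 62°  [△MFZ]
3. ∠MKX = 62°  [XK∥FZ, corresponding at K]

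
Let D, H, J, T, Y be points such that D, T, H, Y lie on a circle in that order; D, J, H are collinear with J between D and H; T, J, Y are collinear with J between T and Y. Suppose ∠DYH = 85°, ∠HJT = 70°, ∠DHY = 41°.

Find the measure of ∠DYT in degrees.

∠DYT = 56°

1. ∠HDY = 54°  [△DHY]
2. ∠DJY = 70°  [vertical angles at J]
3. ∠DYT = 56°  [△DJY]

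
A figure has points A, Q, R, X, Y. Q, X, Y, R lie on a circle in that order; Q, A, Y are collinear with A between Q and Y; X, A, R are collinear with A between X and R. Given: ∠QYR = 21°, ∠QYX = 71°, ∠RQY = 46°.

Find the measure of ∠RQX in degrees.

1. ∠QXR = 21°  [same arc QR]
2. ∠QRX = 71°  [same arc QX]
3. ∠RQX = 88°  [△QXR]

∠RQX = 88°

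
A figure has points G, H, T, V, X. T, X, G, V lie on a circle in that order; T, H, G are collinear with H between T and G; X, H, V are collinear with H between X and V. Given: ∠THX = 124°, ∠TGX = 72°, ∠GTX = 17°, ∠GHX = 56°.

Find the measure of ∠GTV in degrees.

1. ∠TVX = 72°  [same arc TX]
2. ∠THV = 56°  [vertical angles at H]
3. ∠GTV = 52°  [△THV]

∠GTV = 52°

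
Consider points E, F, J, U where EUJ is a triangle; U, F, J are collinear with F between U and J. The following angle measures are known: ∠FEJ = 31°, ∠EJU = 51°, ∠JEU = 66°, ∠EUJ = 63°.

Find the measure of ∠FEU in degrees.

∠FEU = 35°

1. ∠EJF = 51°  [F on ray JU]
2. ∠EUF = 63°  [F on ray UJ]
3. ∠EFJ = 98°  [△EFJ]
4. ∠EFU = 82°  [linear pair at F on UJ]
5. ∠FEU = 35°  [△EUF]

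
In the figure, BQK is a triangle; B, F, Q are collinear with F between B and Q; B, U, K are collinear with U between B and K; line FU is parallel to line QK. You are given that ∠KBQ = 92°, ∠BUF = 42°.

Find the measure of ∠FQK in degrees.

∠FQK = 46°

1. ∠FBU = 92°  [F on BQ, U on BK]
2. ∠BFU = 46°  [△BFU]
3. ∠QFU = 134°  [linear pair at F on BQ]
4. ∠FQK = 46°  [FU∥QK, co-interior at Q–F]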